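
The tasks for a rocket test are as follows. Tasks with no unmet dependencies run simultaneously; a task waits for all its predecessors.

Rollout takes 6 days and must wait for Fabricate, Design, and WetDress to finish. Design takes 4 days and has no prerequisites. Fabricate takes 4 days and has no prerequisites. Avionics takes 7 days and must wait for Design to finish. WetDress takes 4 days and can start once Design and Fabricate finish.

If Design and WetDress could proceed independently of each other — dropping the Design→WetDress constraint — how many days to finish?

14

Before: longest chain Design→WetDress→Rollout = 4+4+6 = 14, finish 14.
Dropping Design→WetDress doesn't change WetDress's earliest start (4); another predecessor still binds.
New critical path: Fabricate→WetDress→Rollout = 4+4+6 = 14 ⇒ 14 days.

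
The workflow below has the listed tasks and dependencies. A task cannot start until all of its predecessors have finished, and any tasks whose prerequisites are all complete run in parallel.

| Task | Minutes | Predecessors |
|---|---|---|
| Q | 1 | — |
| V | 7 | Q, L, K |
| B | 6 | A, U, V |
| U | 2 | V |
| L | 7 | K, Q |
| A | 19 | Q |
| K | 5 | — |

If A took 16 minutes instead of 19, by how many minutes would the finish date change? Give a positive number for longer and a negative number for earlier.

0

As given, the longest chain is K→L→V→U→B = 5+7+7+2+6 = 27, so the finish is 27 minutes.
The longest path through A is only 26 minutes, so A has float 1.
That remains the longest chain; total 27 minutes.
Change in finish: 27 − 27 = +0 minutes.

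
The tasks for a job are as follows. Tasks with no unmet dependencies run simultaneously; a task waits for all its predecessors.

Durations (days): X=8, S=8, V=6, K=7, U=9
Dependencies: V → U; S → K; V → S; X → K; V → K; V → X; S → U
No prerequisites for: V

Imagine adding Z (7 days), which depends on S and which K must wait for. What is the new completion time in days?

Originally the project takes 23 days.
With Z inserted, K now waits for max(X, S, V, Z).
New critical path: V→S→Z→K = 6+8+7+7 = 28 ⇒ 28 days.

28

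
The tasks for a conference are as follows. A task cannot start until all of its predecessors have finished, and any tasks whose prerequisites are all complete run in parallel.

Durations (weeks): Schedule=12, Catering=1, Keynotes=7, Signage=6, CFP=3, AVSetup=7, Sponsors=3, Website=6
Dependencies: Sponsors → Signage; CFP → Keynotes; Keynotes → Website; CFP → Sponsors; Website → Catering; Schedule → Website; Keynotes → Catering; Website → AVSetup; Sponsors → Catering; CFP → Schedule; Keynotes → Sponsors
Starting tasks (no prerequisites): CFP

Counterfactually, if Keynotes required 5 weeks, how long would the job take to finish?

Critical path before the change: CFP→Schedule→Website→AVSetup = 3+12+6+7 = 28 giving 28 weeks.
Keynotes has 5 weeks of float (longest path through it is 23).
No other chain overtakes it, so the finish is 28 weeks.

28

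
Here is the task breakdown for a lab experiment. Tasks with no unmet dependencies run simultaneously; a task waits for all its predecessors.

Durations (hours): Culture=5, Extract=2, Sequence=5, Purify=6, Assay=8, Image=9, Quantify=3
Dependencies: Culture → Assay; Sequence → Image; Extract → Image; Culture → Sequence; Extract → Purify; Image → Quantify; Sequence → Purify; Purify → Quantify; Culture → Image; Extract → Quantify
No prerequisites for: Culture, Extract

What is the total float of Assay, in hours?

9

Critical path: Culture→Sequence→Image→Quantify = 5+5+9+3 = 22, so the finish is 22 hours.
Assay finishes as early as 13 and must finish by 22.
Float = 22 − 13 = 9.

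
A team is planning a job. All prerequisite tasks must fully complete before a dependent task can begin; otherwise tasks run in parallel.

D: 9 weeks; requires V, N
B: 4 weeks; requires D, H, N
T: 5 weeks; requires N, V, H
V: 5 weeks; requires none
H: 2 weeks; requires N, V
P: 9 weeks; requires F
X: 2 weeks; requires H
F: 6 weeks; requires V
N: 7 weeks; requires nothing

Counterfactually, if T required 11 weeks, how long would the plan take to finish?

Actual critical path: V→F→P = 5+6+9 = 20 ⇒ 20 weeks.
T has 6 weeks of float (longest path through it is 14).
No other chain overtakes it, so the finish is 20 weeks.

20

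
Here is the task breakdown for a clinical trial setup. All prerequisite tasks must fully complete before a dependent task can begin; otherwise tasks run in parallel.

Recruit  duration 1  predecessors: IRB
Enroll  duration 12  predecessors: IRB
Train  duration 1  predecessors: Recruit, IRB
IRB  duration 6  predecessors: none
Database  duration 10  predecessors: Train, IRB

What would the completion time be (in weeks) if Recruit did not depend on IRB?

Before: longest chain IRB→Recruit→Train→Database = 6+1+1+10 = 18, finish 18.
Without IRB→Recruit, Recruit's earliest start moves from 6 to 0.
New critical path: IRB→Enroll = 6+12 = 18 ⇒ 18 weeks.

18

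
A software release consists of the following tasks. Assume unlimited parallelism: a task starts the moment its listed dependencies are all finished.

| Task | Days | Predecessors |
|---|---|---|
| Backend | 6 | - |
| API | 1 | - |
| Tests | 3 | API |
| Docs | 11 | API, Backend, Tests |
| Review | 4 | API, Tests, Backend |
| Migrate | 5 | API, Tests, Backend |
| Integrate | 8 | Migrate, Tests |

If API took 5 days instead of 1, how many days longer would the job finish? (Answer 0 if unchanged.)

Critical path before the change: Backend→Migrate→Integrate = 6+5+8 = 19 giving 19 days.
The longest path through API is only 17 days, so API has float 2.
The binding chain switches to API→Tests→Migrate→Integrate = 5+3+5+8 = 21; finish 21 days.
Change in finish: 21 − 19 = +2 days.

2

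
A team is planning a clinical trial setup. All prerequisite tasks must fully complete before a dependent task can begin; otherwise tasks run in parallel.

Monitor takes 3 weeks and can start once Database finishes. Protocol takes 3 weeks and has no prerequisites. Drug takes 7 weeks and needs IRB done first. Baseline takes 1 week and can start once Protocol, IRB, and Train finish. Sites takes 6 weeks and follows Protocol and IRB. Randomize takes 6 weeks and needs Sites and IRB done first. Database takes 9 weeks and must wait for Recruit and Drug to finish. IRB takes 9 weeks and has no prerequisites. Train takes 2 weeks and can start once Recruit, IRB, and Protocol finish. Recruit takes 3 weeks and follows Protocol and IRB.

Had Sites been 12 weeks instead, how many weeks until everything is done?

28

Actual critical path: IRB→Drug→Database→Monitor = 9+7+9+3 = 28 ⇒ 28 weeks.
Sites is off the critical path — its longest chain is 21 weeks, giving 7 of slack.
That remains the longest chain; total 28 weeks.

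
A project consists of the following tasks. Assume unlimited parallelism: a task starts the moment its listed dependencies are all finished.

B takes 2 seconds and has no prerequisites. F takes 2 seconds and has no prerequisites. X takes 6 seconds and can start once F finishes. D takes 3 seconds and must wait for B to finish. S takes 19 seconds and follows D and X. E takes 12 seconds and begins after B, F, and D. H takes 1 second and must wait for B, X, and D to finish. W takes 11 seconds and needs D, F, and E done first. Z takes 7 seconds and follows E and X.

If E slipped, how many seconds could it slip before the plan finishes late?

0

The longest chain is B→D→E→W = 2+3+12+11 = 28; overall finish 28 seconds.
E finishes as early as 17 and must finish by 17.
Slack of E = 5 − 5 = 0 seconds.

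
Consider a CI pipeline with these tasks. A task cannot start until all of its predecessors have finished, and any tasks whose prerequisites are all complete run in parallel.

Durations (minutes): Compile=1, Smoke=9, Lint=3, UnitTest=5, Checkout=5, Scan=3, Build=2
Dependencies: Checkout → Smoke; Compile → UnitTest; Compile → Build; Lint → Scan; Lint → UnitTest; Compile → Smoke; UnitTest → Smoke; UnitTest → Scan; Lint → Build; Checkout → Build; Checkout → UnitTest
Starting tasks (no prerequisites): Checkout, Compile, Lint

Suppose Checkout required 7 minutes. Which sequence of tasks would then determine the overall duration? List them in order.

As given, the longest chain is Checkout→UnitTest→Smoke = 5+5+9 = 19, so the finish is 19 minutes.
Since Checkout is critical, the +2 change carries straight to that chain (now 21 minutes).
That remains the longest chain; total 21 minutes.

Checkout, UnitTest, Smoke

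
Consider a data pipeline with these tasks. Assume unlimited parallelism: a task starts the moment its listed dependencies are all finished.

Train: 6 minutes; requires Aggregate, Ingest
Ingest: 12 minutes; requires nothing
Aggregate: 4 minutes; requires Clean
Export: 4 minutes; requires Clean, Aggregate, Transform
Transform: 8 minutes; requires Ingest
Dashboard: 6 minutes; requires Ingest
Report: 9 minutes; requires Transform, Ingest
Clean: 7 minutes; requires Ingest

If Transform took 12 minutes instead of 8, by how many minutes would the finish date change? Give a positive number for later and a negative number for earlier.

4

Critical path before the change: Ingest→Transform→Report = 12+8+9 = 29 giving 29 minutes.
Transform lies on that path, so at 12 minutes the path becomes 33 minutes.
No other chain overtakes it, so the finish is 33 minutes.
Change in finish: 33 − 29 = +4 minutes.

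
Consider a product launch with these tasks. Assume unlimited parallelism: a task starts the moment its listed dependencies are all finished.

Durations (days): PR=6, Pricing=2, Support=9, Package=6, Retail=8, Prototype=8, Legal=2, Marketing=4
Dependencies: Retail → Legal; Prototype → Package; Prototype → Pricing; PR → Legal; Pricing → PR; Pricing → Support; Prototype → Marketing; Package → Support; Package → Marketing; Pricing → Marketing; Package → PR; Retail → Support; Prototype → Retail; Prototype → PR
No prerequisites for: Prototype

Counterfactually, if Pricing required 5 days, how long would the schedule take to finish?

As given, the longest chain is Prototype→Retail→Support = 8+8+9 = 25, so the finish is 25 days.
Pricing has 6 days of float (longest path through it is 19).
The critical path is still Prototype→Retail→Support; finish is now 25 days.

25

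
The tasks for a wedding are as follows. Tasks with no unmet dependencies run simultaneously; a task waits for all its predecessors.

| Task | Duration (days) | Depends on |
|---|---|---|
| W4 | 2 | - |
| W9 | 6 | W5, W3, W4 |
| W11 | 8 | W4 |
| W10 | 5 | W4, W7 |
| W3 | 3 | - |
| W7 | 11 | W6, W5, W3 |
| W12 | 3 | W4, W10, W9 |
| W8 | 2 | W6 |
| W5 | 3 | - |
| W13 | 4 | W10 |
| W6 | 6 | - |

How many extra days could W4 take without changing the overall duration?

The longest chain is W6→W7→W10→W13 = 6+11+5+4 = 26; overall finish 26 days.
The longest chain containing W4 totals 11 days.
So W4 can slip 17 − 2 = 15 days.

15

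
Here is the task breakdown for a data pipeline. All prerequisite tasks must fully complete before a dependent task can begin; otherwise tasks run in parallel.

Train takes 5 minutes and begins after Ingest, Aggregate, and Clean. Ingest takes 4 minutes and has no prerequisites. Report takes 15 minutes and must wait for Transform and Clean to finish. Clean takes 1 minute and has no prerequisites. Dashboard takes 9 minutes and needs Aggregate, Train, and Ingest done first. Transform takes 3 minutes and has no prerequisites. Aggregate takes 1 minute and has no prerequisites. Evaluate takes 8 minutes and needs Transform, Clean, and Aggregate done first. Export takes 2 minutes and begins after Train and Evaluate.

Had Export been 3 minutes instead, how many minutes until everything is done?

Baseline: Ingest→Train→Dashboard = 4+5+9 = 18 → 18 minutes.
The longest path through Export is only 13 minutes, so Export has float 5.
The critical path is still Ingest→Train→Dashboard; finish is now 18 minutes.

18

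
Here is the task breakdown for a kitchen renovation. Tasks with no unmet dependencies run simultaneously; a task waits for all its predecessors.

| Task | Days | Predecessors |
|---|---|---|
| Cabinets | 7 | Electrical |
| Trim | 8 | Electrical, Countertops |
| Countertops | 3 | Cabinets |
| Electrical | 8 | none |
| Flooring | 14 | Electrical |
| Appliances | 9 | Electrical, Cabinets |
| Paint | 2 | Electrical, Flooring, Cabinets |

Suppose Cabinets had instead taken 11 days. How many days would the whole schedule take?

The binding path is Electrical→Cabinets→Countertops→Trim = 8+7+3+8 = 26; finish at 26 days.
Cabinets is on the critical path; changing it to 11 makes that path 30 days.
That remains the longest chain; total 30 days.

30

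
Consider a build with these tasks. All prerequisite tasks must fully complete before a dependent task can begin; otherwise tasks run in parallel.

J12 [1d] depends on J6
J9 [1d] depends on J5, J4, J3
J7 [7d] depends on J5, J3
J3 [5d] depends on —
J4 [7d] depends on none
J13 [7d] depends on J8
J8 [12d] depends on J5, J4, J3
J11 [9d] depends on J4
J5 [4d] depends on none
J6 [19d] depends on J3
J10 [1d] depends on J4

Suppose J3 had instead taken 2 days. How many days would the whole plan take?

26

Critical path before the change: J4→J8→J13 = 7+12+7 = 26 giving 26 days.
J3 is off the critical path — its longest chain is 25 days, giving 1 of slack.
The critical path is still J4→J8→J13; finish is now 26 days.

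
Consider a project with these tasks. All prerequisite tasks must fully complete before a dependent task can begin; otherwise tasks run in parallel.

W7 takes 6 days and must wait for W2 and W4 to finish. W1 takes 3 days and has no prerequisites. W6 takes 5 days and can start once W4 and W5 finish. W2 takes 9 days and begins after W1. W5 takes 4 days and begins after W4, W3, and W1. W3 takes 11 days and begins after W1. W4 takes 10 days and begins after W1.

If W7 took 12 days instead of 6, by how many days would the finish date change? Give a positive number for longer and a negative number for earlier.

2

As given, the longest chain is W1→W3→W5→W6 = 3+11+4+5 = 23, so the finish is 23 days.
W7 is off the critical path — its longest chain is 19 days, giving 4 of slack.
The binding chain switches to W1→W4→W7 = 3+10+12 = 25; finish 25 days.
Change in finish: 25 − 23 = +2 days.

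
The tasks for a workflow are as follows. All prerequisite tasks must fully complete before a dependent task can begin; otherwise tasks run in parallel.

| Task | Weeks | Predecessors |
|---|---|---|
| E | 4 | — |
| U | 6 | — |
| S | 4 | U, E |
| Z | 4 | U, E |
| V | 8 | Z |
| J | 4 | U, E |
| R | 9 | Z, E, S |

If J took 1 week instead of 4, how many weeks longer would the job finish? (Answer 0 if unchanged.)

0

Critical path before the change: U→S→R = 6+4+9 = 19 giving 19 weeks.
J is off the critical path — its longest chain is 10 weeks, giving 9 of slack.
That remains the longest chain; total 19 weeks.
Change in finish: 19 − 19 = +0 weeks.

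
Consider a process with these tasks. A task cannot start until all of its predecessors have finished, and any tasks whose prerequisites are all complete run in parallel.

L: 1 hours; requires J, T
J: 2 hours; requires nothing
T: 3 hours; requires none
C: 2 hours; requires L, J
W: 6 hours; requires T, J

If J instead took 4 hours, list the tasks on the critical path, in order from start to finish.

Critical path before the change: T→W = 3+6 = 9 giving 9 hours.
The longest path through J is only 8 hours, so J has float 1.
The binding chain switches to J→W = 4+6 = 10; finish 10 hours.

J, W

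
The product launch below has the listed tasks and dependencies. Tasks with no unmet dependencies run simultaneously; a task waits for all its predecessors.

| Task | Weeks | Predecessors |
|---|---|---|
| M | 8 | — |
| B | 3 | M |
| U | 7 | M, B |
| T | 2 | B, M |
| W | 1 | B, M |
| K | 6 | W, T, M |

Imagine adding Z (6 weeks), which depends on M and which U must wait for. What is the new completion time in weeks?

Originally the project takes 19 weeks.
With Z inserted, U now waits for max(M, B, Z).
New critical path: M→Z→U = 8+6+7 = 21 ⇒ 21 weeks.

21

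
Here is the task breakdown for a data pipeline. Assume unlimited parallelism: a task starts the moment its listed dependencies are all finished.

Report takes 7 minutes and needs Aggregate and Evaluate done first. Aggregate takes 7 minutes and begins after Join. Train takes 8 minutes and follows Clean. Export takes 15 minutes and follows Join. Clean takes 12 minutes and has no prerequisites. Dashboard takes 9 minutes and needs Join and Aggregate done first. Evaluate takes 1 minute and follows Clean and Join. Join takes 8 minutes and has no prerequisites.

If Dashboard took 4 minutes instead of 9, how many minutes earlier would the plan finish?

1

Critical path before the change: Join→Aggregate→Dashboard = 8+7+9 = 24 giving 24 minutes.
Dashboard lies on that path, so at 4 minutes the path becomes 19 minutes.
Now Join→Export = 8+15 = 23 is longest, so the finish becomes 23 minutes.
Change in finish: 23 − 24 = -1 minutes.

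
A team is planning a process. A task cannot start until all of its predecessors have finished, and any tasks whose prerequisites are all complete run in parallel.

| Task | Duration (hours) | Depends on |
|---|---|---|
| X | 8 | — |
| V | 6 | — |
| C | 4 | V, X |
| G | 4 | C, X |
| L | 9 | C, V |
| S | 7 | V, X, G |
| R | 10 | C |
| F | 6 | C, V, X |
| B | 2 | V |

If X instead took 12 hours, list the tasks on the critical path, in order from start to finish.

X, C, G, S

Actual critical path: X→C→G→S = 8+4+4+7 = 23 ⇒ 23 hours.
Since X is critical, the +4 change carries straight to that chain (now 27 hours).
The critical path is still X→C→G→S; finish is now 27 hours.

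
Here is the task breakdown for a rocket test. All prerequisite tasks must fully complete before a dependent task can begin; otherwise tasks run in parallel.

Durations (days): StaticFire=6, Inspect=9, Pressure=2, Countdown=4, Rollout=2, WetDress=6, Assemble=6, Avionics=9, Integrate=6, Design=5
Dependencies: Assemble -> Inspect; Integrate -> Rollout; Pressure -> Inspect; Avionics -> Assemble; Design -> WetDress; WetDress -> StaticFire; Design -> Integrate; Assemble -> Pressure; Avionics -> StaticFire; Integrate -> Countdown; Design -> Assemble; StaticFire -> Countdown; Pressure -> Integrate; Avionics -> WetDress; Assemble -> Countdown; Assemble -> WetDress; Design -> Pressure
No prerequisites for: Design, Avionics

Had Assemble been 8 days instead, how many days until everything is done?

As given, the longest chain is Avionics→Assemble→WetDress→StaticFire→Countdown = 9+6+6+6+4 = 31, so the finish is 31 days.
Assemble is on the critical path; changing it to 8 makes that path 33 days.
That remains the longest chain; total 33 days.

33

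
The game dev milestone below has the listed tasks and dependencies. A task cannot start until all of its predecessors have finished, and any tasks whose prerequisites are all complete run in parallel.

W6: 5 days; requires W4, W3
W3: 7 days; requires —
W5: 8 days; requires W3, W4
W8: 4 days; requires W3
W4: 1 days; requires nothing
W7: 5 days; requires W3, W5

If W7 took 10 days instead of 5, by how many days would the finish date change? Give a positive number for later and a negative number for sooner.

5

The binding path is W3→W5→W7 = 7+8+5 = 20; finish at 20 days.
Since W7 is critical, the +5 change carries straight to that chain (now 25 days).
The critical path is still W3→W5→W7; finish is now 25 days.
Change in finish: 25 − 20 = +5 days.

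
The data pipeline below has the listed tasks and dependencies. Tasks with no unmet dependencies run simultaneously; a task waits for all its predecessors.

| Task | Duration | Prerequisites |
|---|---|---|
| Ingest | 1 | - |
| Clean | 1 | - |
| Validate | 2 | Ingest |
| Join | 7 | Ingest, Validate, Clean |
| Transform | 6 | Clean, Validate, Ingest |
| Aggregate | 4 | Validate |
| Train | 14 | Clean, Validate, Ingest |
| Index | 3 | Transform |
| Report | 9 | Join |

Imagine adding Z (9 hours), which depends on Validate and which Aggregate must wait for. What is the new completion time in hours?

Originally the schedule takes 19 hours.
With Z inserted, Aggregate now waits for max(Validate, Z).
New critical path: Ingest→Validate→Join→Report = 1+2+7+9 = 19 ⇒ 19 hours.

19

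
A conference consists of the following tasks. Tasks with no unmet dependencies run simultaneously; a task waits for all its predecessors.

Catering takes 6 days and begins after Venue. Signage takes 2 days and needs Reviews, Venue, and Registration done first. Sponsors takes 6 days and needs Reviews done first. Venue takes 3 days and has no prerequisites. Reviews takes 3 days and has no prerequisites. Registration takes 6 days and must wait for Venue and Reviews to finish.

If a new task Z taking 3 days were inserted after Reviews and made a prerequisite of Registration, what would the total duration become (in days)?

Originally the plan takes 11 days.
With Z inserted, Registration now waits for max(Venue, Reviews, Z).
New critical path: Reviews→Z→Registration→Signage = 3+3+6+2 = 14 ⇒ 14 days.

14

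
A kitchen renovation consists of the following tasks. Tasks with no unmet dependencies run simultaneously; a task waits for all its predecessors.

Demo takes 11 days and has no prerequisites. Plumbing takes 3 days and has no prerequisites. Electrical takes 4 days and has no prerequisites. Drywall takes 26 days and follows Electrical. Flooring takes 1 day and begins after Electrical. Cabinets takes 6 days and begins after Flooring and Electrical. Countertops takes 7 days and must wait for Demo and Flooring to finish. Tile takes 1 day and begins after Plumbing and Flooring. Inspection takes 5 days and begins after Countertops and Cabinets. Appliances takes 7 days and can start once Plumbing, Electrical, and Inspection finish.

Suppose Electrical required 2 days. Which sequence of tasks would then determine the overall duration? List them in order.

Demo, Countertops, Inspection, Appliances

Baseline: Electrical→Drywall = 4+26 = 30 → 30 days.
Electrical lies on that path, so at 2 days the path becomes 28 days.
The binding chain switches to Demo→Countertops→Inspection→Appliances = 11+7+5+7 = 30; finish 30 days.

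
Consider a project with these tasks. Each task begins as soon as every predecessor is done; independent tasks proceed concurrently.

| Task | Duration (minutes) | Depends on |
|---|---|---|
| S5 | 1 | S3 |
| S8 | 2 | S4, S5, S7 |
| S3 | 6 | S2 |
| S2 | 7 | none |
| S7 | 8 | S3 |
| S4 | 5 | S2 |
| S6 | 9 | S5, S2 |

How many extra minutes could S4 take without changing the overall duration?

9

S2→S3→S5→S6 = 7+6+1+9 = 23 sets the makespan at 23 minutes.
The longest chain containing S4 totals 14 minutes.
Slack of S4 = 16 − 7 = 9 minutes.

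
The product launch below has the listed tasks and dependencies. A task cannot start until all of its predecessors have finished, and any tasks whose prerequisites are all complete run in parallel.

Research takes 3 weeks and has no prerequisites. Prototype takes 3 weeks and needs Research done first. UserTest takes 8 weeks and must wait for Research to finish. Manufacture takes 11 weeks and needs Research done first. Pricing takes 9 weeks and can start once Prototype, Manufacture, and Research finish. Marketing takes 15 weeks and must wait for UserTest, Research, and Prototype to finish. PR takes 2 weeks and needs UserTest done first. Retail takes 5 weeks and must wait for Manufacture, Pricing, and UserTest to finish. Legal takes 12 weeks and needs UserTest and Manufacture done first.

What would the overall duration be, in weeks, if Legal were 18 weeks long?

Actual critical path: Research→Manufacture→Pricing→Retail = 3+11+9+5 = 28 ⇒ 28 weeks.
Legal is off the critical path — its longest chain is 26 weeks, giving 2 of slack.
Now Research→Manufacture→Legal = 3+11+18 = 32 is longest, so the finish becomes 32 weeks.

32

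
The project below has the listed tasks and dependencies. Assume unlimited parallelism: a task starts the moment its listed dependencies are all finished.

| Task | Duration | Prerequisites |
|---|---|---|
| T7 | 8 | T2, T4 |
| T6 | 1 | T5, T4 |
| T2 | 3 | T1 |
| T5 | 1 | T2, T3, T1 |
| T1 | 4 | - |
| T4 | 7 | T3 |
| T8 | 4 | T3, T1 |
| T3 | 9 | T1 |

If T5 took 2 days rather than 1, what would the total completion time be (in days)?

28

Critical path before the change: T1→T3→T4→T7 = 4+9+7+8 = 28 giving 28 days.
The longest path through T5 is only 15 days, so T5 has float 13.
The critical path is still T1→T3→T4→T7; finish is now 28 days.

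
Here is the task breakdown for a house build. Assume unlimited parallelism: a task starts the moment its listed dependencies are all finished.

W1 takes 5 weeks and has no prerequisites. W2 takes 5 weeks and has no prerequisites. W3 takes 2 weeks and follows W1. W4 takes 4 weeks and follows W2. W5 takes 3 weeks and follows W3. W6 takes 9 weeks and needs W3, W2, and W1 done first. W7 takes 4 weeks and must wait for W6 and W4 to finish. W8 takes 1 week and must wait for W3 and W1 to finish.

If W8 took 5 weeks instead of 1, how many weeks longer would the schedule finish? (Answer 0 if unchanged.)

0

Actual critical path: W1→W3→W6→W7 = 5+2+9+4 = 20 ⇒ 20 weeks.
The longest path through W8 is only 8 weeks, so W8 has float 12.
The critical path is still W1→W3→W6→W7; finish is now 20 weeks.
Change in finish: 20 − 20 = +0 weeks.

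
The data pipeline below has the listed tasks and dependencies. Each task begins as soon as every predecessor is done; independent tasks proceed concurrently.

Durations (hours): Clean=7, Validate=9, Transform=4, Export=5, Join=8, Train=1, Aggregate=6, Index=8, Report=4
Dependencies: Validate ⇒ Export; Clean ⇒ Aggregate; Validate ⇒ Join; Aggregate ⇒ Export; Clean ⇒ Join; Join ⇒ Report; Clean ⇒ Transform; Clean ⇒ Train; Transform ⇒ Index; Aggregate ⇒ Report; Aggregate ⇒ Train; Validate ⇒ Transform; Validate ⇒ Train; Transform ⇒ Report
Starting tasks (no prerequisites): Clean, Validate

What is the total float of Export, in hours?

Critical path: Validate→Join→Report = 9+8+4 = 21, so the finish is 21 hours.
Export finishes as early as 18 and must finish by 21.
Float = 21 − 18 = 3.

3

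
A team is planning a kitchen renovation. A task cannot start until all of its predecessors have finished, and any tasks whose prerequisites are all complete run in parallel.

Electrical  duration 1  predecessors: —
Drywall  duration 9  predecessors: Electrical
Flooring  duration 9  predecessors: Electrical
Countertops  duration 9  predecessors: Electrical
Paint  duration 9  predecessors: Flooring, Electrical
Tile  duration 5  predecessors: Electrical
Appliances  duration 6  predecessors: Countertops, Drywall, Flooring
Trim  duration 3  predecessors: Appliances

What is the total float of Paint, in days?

Critical path: Electrical→Drywall→Appliances→Trim = 1+9+6+3 = 19, so the finish is 19 days.
Longest path through Paint: 19 days (earliest finish 19, latest finish 19).
Slack of Paint = 10 − 10 = 0 days.

0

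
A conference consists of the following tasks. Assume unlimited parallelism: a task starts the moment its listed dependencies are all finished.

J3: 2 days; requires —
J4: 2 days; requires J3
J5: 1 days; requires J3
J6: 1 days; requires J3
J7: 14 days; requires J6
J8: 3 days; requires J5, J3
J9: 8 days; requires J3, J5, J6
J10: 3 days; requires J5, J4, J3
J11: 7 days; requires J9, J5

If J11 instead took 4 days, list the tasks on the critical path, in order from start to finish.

Baseline: J3→J5→J9→J11 = 2+1+8+7 = 18 → 18 days.
J11 lies on that path, so at 4 days the path becomes 15 days.
The binding chain switches to J3→J6→J7 = 2+1+14 = 17; finish 17 days.

J3, J6, J7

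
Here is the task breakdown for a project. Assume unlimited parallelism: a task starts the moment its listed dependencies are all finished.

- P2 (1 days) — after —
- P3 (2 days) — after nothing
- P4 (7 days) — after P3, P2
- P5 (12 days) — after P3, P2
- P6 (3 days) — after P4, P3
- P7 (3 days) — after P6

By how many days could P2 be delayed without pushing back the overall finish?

1

P3→P4→P6→P7 = 2+7+3+3 = 15 sets the makespan at 15 days.
The longest chain containing P2 totals 14 days.
Float = 15 − 14 = 1.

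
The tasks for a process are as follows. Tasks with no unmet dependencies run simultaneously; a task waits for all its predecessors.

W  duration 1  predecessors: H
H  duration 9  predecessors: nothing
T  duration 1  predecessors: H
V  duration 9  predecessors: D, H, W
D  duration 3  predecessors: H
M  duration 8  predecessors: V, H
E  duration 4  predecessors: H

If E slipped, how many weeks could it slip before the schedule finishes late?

The longest chain is H→D→V→M = 9+3+9+8 = 29; overall finish 29 weeks.
The longest chain containing E totals 13 weeks.
Slack of E = 25 − 9 = 16 weeks.

16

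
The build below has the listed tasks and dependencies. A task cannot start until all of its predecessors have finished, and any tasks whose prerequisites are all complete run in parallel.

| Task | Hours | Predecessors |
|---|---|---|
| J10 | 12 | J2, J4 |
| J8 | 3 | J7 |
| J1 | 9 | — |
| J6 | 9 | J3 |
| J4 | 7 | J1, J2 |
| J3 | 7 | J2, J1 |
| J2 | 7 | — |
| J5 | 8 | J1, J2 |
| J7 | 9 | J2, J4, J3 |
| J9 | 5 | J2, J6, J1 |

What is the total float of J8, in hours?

2

The longest chain is J1→J3→J6→J9 = 9+7+9+5 = 30; overall finish 30 hours.
Longest path through J8: 28 hours (earliest finish 28, latest finish 30).
Slack of J8 = 27 − 25 = 2 hours.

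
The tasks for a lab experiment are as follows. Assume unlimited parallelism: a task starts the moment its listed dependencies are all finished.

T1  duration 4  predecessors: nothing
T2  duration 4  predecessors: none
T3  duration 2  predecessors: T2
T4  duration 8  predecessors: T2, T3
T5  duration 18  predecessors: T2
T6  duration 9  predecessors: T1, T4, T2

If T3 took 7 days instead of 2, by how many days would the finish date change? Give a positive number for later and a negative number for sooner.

The binding path is T2→T3→T4→T6 = 4+2+8+9 = 23; finish at 23 days.
Since T3 is critical, the +5 change carries straight to that chain (now 28 days).
That remains the longest chain; total 28 days.
Change in finish: 28 − 23 = +5 days.

5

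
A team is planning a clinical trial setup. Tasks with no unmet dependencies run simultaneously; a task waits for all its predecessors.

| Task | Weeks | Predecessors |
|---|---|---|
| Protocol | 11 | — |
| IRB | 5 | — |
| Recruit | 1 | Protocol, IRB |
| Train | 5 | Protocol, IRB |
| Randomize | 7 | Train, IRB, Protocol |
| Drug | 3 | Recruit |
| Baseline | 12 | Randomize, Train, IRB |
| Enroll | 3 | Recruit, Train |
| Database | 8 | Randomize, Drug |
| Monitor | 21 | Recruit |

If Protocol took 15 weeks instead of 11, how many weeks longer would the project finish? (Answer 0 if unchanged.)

The binding path is Protocol→Train→Randomize→Baseline = 11+5+7+12 = 35; finish at 35 weeks.
Protocol is on the critical path; changing it to 15 makes that path 39 weeks.
No other chain overtakes it, so the finish is 39 weeks.
Change in finish: 39 − 35 = +4 weeks.

4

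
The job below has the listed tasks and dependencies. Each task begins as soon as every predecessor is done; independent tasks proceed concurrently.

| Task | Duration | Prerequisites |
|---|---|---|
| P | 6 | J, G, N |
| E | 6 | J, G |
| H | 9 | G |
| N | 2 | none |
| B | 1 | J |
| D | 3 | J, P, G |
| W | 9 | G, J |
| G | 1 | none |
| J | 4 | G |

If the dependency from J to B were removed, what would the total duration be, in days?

Before: longest chain G→J→P→D = 1+4+6+3 = 14, finish 14.
Without J→B, B's earliest start moves from 5 to 0.
New critical path: G→J→P→D = 1+4+6+3 = 14 ⇒ 14 days.

14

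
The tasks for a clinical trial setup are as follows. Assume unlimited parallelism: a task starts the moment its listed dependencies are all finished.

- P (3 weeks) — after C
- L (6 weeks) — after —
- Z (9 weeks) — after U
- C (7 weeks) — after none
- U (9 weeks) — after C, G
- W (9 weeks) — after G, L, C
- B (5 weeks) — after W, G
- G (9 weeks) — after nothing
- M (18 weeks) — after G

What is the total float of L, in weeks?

G→M = 9+18 = 27 sets the makespan at 27 weeks.
L finishes as early as 6 and must finish by 13.
So L can slip 13 − 6 = 7 weeks.

7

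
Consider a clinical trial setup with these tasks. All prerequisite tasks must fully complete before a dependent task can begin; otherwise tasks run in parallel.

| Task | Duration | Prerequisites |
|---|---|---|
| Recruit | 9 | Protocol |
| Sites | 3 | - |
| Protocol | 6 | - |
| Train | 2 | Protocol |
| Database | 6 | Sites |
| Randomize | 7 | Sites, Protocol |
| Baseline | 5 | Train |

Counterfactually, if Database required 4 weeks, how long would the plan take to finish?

15

As given, the longest chain is Protocol→Recruit = 6+9 = 15, so the finish is 15 weeks.
Database is off the critical path — its longest chain is 9 weeks, giving 6 of slack.
The critical path is still Protocol→Recruit; finish is now 15 weeks.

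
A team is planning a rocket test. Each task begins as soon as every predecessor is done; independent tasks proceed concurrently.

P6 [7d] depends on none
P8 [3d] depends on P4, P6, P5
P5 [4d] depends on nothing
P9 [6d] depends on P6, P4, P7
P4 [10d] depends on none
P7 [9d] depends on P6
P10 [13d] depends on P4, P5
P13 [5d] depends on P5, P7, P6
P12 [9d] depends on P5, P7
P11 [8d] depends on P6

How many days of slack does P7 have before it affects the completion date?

Critical path: P6→P7→P12 = 7+9+9 = 25, so the finish is 25 days.
P7 finishes as early as 16 and must finish by 16.
So P7 can slip 16 − 16 = 0 days.

0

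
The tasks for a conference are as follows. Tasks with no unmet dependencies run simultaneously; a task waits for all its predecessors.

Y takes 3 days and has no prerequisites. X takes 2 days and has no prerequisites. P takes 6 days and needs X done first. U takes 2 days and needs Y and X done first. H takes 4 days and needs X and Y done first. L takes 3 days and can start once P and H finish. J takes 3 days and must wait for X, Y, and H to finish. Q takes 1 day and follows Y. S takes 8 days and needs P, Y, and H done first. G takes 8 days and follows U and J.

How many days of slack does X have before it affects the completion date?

1

Critical path: Y→H→J→G = 3+4+3+8 = 18, so the finish is 18 days.
Longest path through X: 17 days (earliest finish 2, latest finish 3).
Float = 18 − 17 = 1.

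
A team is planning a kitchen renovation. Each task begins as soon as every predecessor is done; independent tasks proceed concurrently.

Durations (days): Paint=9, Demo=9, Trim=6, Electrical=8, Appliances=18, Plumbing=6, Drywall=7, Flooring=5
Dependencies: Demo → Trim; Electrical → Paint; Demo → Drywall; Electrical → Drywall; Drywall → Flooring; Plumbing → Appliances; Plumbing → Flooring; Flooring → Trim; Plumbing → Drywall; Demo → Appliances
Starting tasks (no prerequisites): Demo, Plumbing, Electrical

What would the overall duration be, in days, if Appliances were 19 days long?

28

The binding path is Demo→Appliances = 9+18 = 27; finish at 27 days.
Since Appliances is critical, the +1 change carries straight to that chain (now 28 days).
No other chain overtakes it, so the finish is 28 days.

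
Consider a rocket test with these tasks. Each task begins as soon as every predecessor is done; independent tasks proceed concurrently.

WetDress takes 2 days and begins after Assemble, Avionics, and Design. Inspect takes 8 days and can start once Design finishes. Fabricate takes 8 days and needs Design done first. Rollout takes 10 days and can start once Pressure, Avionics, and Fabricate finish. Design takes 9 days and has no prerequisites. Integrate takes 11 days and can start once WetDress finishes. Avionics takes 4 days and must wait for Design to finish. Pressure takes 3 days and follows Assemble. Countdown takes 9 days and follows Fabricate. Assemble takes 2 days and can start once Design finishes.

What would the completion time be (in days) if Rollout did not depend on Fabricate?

With the dependency in place, Design→Fabricate→Rollout = 9+8+10 = 27 sets the finish at 27 days.
Without Fabricate→Rollout, Rollout's earliest start moves from 17 to 14.
After: Design→Fabricate→Countdown = 9+8+9 = 26 → 26 days.

26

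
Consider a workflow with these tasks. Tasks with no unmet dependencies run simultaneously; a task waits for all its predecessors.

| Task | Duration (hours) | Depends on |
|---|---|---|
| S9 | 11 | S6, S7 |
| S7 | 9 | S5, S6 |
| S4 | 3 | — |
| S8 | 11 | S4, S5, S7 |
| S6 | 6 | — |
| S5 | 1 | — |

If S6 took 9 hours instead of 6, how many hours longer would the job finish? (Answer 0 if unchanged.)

As given, the longest chain is S6→S7→S8 = 6+9+11 = 26, so the finish is 26 hours.
S6 is on the critical path; changing it to 9 makes that path 29 hours.
The critical path is still S6→S7→S8; finish is now 29 hours.
Change in finish: 29 − 26 = +3 hours.

3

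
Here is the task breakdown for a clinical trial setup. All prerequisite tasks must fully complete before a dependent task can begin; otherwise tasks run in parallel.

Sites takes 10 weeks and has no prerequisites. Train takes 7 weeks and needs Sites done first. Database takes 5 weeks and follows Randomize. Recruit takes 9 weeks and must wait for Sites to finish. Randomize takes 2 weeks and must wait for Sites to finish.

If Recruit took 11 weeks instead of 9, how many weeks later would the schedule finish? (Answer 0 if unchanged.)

2

As given, the longest chain is Sites→Recruit = 10+9 = 19, so the finish is 19 weeks.
Recruit is on the critical path; changing it to 11 makes that path 21 weeks.
No other chain overtakes it, so the finish is 21 weeks.
Change in finish: 21 − 19 = +2 weeks.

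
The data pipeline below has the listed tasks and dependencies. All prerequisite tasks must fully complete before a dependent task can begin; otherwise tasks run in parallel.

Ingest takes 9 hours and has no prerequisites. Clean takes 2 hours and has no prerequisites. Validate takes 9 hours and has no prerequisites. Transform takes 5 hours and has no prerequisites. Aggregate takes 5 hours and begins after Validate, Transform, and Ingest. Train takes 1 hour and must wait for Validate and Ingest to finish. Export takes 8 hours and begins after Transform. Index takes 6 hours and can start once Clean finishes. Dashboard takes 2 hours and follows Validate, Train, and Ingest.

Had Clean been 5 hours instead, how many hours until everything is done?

Baseline: Ingest→Aggregate = 9+5 = 14 → 14 hours.
Clean has 6 hours of float (longest path through it is 8).
That remains the longest chain; total 14 hours.

14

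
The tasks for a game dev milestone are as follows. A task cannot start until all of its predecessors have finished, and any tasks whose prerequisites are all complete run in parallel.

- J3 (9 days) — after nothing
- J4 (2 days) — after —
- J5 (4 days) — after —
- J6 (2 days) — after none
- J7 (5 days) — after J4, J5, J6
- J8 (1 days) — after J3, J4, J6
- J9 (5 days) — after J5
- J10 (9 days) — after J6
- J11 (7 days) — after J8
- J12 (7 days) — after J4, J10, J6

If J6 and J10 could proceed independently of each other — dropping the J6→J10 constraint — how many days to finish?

17

Original critical path: J6→J10→J12 = 2+9+7 = 18 ⇒ 18 days.
Without J6→J10, J10's earliest start moves from 2 to 0.
The longest chain is now J3→J8→J11 = 9+1+7 = 17, so the job takes 17 days.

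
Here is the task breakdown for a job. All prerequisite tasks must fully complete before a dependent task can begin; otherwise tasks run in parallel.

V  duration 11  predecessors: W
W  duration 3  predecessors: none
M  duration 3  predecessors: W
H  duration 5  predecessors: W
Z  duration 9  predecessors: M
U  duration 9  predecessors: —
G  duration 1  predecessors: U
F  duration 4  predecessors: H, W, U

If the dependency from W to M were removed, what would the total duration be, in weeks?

Original critical path: W→M→Z = 3+3+9 = 15 ⇒ 15 weeks.
Without W→M, M's earliest start moves from 3 to 0.
After: W→V = 3+11 = 14 → 14 weeks.

14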